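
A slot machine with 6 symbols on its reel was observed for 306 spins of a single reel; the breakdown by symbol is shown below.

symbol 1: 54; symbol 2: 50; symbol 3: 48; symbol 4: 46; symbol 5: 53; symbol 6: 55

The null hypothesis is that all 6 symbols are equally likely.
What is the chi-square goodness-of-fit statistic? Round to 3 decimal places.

1.255

Under H₀ each category has probability 1/6, so each expected count is 306/6 = 51.
χ² = (54−51)²/51 + (50−51)²/51 + (48−51)²/51 + (46−51)²/51 + (53−51)²/51 + (55−51)²/51
   = 0.1765 + 0.0196 + 0.1765 + 0.4902 + 0.0784 + 0.3137
Sum = 1.255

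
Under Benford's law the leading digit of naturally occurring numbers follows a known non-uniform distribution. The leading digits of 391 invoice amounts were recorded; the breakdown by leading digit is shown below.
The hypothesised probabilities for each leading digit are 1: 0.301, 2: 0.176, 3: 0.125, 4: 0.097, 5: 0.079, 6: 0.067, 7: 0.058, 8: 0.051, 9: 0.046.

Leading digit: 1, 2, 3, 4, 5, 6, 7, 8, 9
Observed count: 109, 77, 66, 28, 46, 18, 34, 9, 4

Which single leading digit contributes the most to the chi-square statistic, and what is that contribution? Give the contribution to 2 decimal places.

Expected counts E_i = n·p_i: 391×0.301 = 117.691, 391×0.176 = 68.816, 391×0.125 = 48.875, 391×0.097 = 37.927, 391×0.079 = 30.889, 391×0.067 = 26.197, 391×0.058 = 22.678, 391×0.051 = 19.941, 391×0.046 = 17.986.
χ² = (109−117.691)²/117.691 + (77−68.816)²/68.816 + (66−48.875)²/48.875 + (28−37.927)²/37.927 + (46−30.889)²/30.889 + (18−26.197)²/26.197 + (34−22.678)²/22.678 + (9−19.941)²/19.941 + (4−17.986)²/17.986
   = 0.642 + 0.973 + 6.000 + 2.598 + 7.392 + 2.565 + 5.653 + 6.003 + 10.876
The largest term is for 9: 10.88.

9, 10.88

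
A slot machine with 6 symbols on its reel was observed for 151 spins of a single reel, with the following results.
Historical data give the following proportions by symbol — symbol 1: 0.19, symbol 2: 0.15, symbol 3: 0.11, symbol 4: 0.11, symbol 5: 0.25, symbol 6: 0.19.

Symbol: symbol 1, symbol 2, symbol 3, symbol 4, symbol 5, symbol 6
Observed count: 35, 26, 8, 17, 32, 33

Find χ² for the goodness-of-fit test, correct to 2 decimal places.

7.88

Expected counts E_i = n·p_i: 151×0.19 = 28.69, 151×0.15 = 22.65, 151×0.11 = 16.61, 151×0.11 = 16.61, 151×0.25 = 37.75, 151×0.19 = 28.69.
symbol 1: (35 − 28.69)²/28.69 = 39.8161/28.69 = 1.388
symbol 2: (26 − 22.65)²/22.65 = 11.2225/22.65 = 0.495
symbol 3: (8 − 16.61)²/16.61 = 74.1321/16.61 = 4.463
symbol 4: (17 − 16.61)²/16.61 = 0.1521/16.61 = 0.009
symbol 5: (32 − 37.75)²/37.75 = 33.0625/37.75 = 0.876
symbol 6: (33 − 28.69)²/28.69 = 18.5761/28.69 = 0.647
Sum = 7.88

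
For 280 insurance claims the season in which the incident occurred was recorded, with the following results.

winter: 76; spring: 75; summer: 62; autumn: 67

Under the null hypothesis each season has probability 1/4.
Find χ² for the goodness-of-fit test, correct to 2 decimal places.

Under H₀ each category has probability 1/4, so each expected count is 280/4 = 70.
χ² = (76−70)²/70 + (75−70)²/70 + (62−70)²/70 + (67−70)²/70
   = 0.514 + 0.357 + 0.914 + 0.129
Sum = 1.91

1.91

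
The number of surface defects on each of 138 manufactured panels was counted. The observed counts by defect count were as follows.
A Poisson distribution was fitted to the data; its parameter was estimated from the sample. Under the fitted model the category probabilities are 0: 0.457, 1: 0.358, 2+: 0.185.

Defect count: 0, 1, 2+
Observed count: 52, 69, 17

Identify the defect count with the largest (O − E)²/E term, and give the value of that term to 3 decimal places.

Expected counts E_i = n·p_i: 138×0.457 = 63.066, 138×0.358 = 49.404, 138×0.185 = 25.53.
cat         O        E   (O−E)²/E
0          52   63.066     1.9417
1          69   49.404     7.7727
2+         17    25.53     2.8500
The largest term is for 1: 7.773.

1, 7.773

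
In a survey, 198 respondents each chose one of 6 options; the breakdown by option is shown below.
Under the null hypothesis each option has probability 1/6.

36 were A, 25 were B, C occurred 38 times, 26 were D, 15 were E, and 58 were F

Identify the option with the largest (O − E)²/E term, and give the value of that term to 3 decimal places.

Under H₀ each category has probability 1/6, so each expected count is 198/6 = 33.
cat         O        E   (O−E)²/E
A          36       33     0.2727
B          25       33     1.9394
C          38       33     0.7576
D          26       33     1.4848
E          15       33     9.8182
F          58       33    18.9394
The largest term is for F: 18.939.

F, 18.939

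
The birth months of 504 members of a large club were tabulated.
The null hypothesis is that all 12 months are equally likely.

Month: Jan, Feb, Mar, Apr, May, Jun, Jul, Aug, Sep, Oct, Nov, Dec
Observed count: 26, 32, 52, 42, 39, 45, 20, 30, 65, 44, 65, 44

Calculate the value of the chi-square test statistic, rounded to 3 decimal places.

Expected count for each of the 12 categories: 504/12 = 42.
cat         O        E   (O−E)²/E
Jan        26       42     6.0952
Feb        32       42     2.3810
Mar        52       42     2.3810
Apr        42       42     0.0000
May        39       42     0.2143
Jun        45       42     0.2143
Jul        20       42    11.5238
Aug        30       42     3.4286
Sep        65       42    12.5952
Oct        44       42     0.0952
Nov        65       42    12.5952
Dec        44       42     0.0952
Sum = 51.619

51.619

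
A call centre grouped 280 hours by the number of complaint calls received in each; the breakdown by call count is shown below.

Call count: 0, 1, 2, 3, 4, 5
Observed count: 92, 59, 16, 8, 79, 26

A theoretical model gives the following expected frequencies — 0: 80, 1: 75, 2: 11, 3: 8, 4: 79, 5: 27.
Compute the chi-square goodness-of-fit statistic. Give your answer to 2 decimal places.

7.52

0: (92 − 80)²/80 = 144/80 = 1.800
1: (59 − 75)²/75 = 256/75 = 3.413
2: (16 − 11)²/11 = 25/11 = 2.273
3: (8 − 8)²/8 = 0/8 = 0.000
4: (79 − 79)²/79 = 0/79 = 0.000
5: (26 − 27)²/27 = 1/27 = 0.037
Sum = 7.52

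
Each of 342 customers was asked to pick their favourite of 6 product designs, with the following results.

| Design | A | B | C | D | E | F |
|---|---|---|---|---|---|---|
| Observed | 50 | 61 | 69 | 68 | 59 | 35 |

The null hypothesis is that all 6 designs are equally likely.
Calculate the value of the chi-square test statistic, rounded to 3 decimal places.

Under H₀ each category has probability 1/6, so each expected count is 342/6 = 57.
A: (50 − 57)²/57 = 49/57 = 0.8596
B: (61 − 57)²/57 = 16/57 = 0.2807
C: (69 − 57)²/57 = 144/57 = 2.5263
D: (68 − 57)²/57 = 121/57 = 2.1228
E: (59 − 57)²/57 = 4/57 = 0.0702
F: (35 − 57)²/57 = 484/57 = 8.4912
Sum = 14.351

14.351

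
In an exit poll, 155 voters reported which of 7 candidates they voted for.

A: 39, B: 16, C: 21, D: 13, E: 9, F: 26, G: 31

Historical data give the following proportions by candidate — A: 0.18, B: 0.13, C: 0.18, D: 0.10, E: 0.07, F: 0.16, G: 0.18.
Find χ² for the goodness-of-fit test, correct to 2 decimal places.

Expected counts E_i = n·p_i: 155×0.18 = 27.9, 155×0.13 = 20.15, 155×0.18 = 27.9, 155×0.10 = 15.5, 155×0.07 = 10.85, 155×0.16 = 24.8, 155×0.18 = 27.9.
cat         O        E   (O−E)²/E
A          39     27.9      4.416
B          16    20.15      0.855
C          21     27.9      1.706
D          13     15.5      0.403
E           9    10.85      0.315
F          26     24.8      0.058
G          31     27.9      0.344
Sum = 8.10

8.10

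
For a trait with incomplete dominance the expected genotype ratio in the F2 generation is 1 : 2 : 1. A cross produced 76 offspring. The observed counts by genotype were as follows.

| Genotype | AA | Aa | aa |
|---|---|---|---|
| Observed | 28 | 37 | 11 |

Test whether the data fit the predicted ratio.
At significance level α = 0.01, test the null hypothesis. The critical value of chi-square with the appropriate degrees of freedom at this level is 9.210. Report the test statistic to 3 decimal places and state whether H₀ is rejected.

Ratio total = 4. Expected counts: 76×1/4 = 19, 76×2/4 = 38, 76×1/4 = 19.
χ² = (28−19)²/19 + (37−38)²/38 + (11−19)²/19
   = 4.2632 + 0.0263 + 3.3684
Sum = 7.658
df = 2. Since 7.658 < 9.210, we do not reject H₀.

7.658; do not reject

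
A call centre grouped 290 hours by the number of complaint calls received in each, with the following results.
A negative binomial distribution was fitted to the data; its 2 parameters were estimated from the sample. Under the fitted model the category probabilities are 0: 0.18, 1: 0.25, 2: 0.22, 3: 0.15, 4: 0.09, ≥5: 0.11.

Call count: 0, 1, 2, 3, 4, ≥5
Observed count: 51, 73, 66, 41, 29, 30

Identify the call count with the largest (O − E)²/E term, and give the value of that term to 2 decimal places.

4, 0.32

Expected counts E_i = n·p_i: 290×0.18 = 52.2, 290×0.25 = 72.5, 290×0.22 = 63.8, 290×0.15 = 43.5, 290×0.09 = 26.1, 290×0.11 = 31.9.
0: (51 − 52.2)²/52.2 = 1.44/52.2 = 0.028
1: (73 − 72.5)²/72.5 = 0.25/72.5 = 0.003
2: (66 − 63.8)²/63.8 = 4.84/63.8 = 0.076
3: (41 − 43.5)²/43.5 = 6.25/43.5 = 0.144
4: (29 − 26.1)²/26.1 = 8.41/26.1 = 0.322
≥5: (30 − 31.9)²/31.9 = 3.61/31.9 = 0.113
The largest term is for 4: 0.32.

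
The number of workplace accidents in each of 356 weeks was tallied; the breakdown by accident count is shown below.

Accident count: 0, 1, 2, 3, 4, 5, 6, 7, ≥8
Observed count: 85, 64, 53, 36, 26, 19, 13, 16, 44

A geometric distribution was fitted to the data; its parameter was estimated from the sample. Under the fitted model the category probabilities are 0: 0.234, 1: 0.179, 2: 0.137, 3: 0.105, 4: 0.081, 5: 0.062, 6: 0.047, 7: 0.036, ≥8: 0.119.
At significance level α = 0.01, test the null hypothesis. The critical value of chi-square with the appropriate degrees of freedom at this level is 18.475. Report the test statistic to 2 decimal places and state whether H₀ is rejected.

Expected counts E_i = n·p_i: 356×0.234 = 83.304, 356×0.179 = 63.724, 356×0.137 = 48.772, 356×0.105 = 37.38, 356×0.081 = 28.836, 356×0.062 = 22.072, 356×0.047 = 16.732, 356×0.036 = 12.816, 356×0.119 = 42.364.
0: (85 − 83.304)²/83.304 = 2.876416/83.304 = 0.035
1: (64 − 63.724)²/63.724 = 0.076176/63.724 = 0.001
2: (53 − 48.772)²/48.772 = 17.875984/48.772 = 0.367
3: (36 − 37.38)²/37.38 = 1.9044/37.38 = 0.051
4: (26 − 28.836)²/28.836 = 8.042896/28.836 = 0.279
5: (19 − 22.072)²/22.072 = 9.437184/22.072 = 0.428
6: (13 − 16.732)²/16.732 = 13.927824/16.732 = 0.832
7: (16 − 12.816)²/12.816 = 10.137856/12.816 = 0.791
≥8: (44 − 42.364)²/42.364 = 2.676496/42.364 = 0.063
Sum = 2.85
df = 7. Since 2.85 < 18.475, we do not reject H₀.

2.85; do not reject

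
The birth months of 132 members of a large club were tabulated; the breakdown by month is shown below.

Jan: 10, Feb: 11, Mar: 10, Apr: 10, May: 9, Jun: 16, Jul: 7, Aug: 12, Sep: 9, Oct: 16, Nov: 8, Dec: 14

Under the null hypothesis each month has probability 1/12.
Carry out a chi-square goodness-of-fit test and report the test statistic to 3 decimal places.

8.727

Expected count for each of the 12 categories: 132/12 = 11.
cat         O        E   (O−E)²/E
Jan        10       11     0.0909
Feb        11       11     0.0000
Mar        10       11     0.0909
Apr        10       11     0.0909
May         9       11     0.3636
Jun        16       11     2.2727
Jul         7       11     1.4545
Aug        12       11     0.0909
Sep         9       11     0.3636
Oct        16       11     2.2727
Nov         8       11     0.8182
Dec        14       11     0.8182
Sum = 8.727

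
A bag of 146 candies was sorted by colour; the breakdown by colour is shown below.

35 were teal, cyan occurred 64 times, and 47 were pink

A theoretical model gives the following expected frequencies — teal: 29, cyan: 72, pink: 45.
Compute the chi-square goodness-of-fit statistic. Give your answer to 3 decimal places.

χ² = (35−29)²/29 + (64−72)²/72 + (47−45)²/45
   = 1.2414 + 0.8889 + 0.0889
Sum = 2.219

2.219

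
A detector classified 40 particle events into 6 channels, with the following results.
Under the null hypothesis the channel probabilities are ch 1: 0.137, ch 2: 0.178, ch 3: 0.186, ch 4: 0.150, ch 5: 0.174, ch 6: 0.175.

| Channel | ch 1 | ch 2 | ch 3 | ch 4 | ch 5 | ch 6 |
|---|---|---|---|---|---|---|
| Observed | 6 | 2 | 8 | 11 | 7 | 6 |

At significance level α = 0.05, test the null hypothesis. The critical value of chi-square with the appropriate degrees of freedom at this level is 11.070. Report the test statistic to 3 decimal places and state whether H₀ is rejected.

Expected counts E_i = n·p_i: 40×0.137 = 5.48, 40×0.178 = 7.12, 40×0.186 = 7.44, 40×0.150 = 6, 40×0.174 = 6.96, 40×0.175 = 7.
χ² = (6−5.48)²/5.48 + (2−7.12)²/7.12 + (8−7.44)²/7.44 + (11−6)²/6 + (7−6.96)²/6.96 + (6−7)²/7
   = 0.0493 + 3.6818 + 0.0422 + 4.1667 + 0.0002 + 0.1429
Sum = 8.083
df = 5. Since 8.083 < 11.070, we do not reject H₀.

8.083; do not reject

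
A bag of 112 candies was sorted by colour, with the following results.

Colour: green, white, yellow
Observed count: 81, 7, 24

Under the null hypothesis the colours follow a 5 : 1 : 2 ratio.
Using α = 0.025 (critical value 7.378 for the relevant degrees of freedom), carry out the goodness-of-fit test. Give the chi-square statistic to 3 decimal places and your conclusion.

5.800; do not reject

Ratio total = 8. Expected counts: 112×5/8 = 70, 112×1/8 = 14, 112×2/8 = 28.
cat         O        E   (O−E)²/E
green      81       70     1.7286
white       7       14     3.5000
yellow     24       28     0.5714
Sum = 5.800
df = 2. Since 5.800 < 7.378, we do not reject H₀.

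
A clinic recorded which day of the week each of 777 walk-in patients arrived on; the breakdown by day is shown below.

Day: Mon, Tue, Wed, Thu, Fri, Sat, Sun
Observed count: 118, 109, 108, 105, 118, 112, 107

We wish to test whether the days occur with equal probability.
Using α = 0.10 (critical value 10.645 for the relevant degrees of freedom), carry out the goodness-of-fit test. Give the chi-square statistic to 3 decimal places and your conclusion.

1.477; do not reject

Under H₀ each category has probability 1/7, so each expected count is 777/7 = 111.
χ² = (118−111)²/111 + (109−111)²/111 + (108−111)²/111 + (105−111)²/111 + (118−111)²/111 + (112−111)²/111 + (107−111)²/111
   = 0.4414 + 0.0360 + 0.0811 + 0.3243 + 0.4414 + 0.0090 + 0.1441
Sum = 1.477
df = 6. Since 1.477 < 10.645, we do not reject H₀.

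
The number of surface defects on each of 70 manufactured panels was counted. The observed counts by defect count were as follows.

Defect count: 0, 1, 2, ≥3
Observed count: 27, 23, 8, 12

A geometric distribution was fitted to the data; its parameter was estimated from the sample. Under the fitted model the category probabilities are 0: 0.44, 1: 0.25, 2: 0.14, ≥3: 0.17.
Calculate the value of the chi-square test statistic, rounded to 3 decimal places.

2.529

Expected counts E_i = n·p_i: 70×0.44 = 30.8, 70×0.25 = 17.5, 70×0.14 = 9.8, 70×0.17 = 11.9.
0: (27 − 30.8)²/30.8 = 14.44/30.8 = 0.4688
1: (23 − 17.5)²/17.5 = 30.25/17.5 = 1.7286
2: (8 − 9.8)²/9.8 = 3.24/9.8 = 0.3306
≥3: (12 − 11.9)²/11.9 = 0.01/11.9 = 0.0008
Sum = 2.529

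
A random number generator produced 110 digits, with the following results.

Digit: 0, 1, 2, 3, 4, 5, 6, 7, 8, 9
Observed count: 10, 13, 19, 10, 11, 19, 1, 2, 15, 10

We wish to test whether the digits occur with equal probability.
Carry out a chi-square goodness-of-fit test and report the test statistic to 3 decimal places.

Under H₀ each category has probability 1/10, so each expected count is 110/10 = 11.
0: (10 − 11)²/11 = 1/11 = 0.0909
1: (13 − 11)²/11 = 4/11 = 0.3636
2: (19 − 11)²/11 = 64/11 = 5.8182
3: (10 − 11)²/11 = 1/11 = 0.0909
4: (11 − 11)²/11 = 0/11 = 0.0000
5: (19 − 11)²/11 = 64/11 = 5.8182
6: (1 − 11)²/11 = 100/11 = 9.0909
7: (2 − 11)²/11 = 81/11 = 7.3636
8: (15 − 11)²/11 = 16/11 = 1.4545
9: (10 − 11)²/11 = 1/11 = 0.0909
Sum = 30.182

30.182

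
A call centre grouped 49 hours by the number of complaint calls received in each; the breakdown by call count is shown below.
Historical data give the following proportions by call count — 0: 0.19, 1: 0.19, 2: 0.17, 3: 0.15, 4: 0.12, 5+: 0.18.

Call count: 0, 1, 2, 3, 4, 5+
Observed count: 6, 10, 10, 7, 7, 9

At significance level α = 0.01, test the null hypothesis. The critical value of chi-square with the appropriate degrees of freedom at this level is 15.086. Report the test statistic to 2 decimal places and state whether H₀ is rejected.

Expected counts E_i = n·p_i: 49×0.19 = 9.31, 49×0.19 = 9.31, 49×0.17 = 8.33, 49×0.15 = 7.35, 49×0.12 = 5.88, 49×0.18 = 8.82.
cat         O        E   (O−E)²/E
0           6     9.31      1.177
1          10     9.31      0.051
2          10     8.33      0.335
3           7     7.35      0.017
4           7     5.88      0.213
5+          9     8.82      0.004
Sum = 1.80
df = 5. Since 1.80 < 15.086, we do not reject H₀.

1.80; do not reject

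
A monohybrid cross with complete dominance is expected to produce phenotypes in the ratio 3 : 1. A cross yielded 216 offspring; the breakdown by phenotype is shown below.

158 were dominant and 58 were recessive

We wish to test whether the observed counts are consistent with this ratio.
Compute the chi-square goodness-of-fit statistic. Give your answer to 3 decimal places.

Ratio total = 4. Expected counts: 216×3/4 = 162, 216×1/4 = 54.
χ² = (158−162)²/162 + (58−54)²/54
   = 0.0988 + 0.2963
Sum = 0.395

0.395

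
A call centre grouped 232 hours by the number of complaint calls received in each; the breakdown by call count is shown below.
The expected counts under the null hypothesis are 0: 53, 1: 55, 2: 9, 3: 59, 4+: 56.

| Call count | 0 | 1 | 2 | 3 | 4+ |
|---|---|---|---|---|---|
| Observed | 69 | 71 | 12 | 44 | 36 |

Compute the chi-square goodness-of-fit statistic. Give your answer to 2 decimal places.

cat         O        E   (O−E)²/E
0          69       53      4.830
1          71       55      4.655
2          12        9      1.000
3          44       59      3.814
4+         36       56      7.143
Sum = 21.44

21.44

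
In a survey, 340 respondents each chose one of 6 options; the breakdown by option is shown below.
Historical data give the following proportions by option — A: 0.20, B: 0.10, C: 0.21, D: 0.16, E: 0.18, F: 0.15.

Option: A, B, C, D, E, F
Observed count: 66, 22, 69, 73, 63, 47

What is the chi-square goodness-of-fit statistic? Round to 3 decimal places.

Expected counts E_i = n·p_i: 340×0.20 = 68, 340×0.10 = 34, 340×0.21 = 71.4, 340×0.16 = 54.4, 340×0.18 = 61.2, 340×0.15 = 51.
χ² = (66−68)²/68 + (22−34)²/34 + (69−71.4)²/71.4 + (73−54.4)²/54.4 + (63−61.2)²/61.2 + (47−51)²/51
   = 0.0588 + 4.2353 + 0.0807 + 6.3596 + 0.0529 + 0.3137
Sum = 11.101

11.101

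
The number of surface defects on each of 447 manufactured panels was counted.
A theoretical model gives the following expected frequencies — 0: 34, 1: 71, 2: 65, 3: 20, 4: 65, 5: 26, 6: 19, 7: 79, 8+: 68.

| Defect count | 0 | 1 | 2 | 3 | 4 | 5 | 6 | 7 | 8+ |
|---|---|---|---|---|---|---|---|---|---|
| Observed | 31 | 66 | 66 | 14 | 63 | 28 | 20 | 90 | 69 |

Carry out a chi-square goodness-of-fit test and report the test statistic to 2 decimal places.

4.25

0: (31 − 34)²/34 = 9/34 = 0.265
1: (66 − 71)²/71 = 25/71 = 0.352
2: (66 − 65)²/65 = 1/65 = 0.015
3: (14 − 20)²/20 = 36/20 = 1.800
4: (63 − 65)²/65 = 4/65 = 0.062
5: (28 − 26)²/26 = 4/26 = 0.154
6: (20 − 19)²/19 = 1/19 = 0.053
7: (90 − 79)²/79 = 121/79 = 1.532
8+: (69 − 68)²/68 = 1/68 = 0.015
Sum = 4.25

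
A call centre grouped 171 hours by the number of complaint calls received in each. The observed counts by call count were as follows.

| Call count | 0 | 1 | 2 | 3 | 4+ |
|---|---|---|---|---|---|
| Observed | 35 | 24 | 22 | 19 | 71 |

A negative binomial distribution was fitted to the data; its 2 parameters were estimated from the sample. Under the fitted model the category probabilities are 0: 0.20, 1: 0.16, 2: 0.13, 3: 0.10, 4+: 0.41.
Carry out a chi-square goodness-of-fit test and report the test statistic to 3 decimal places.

Expected counts E_i = n·p_i: 171×0.20 = 34.2, 171×0.16 = 27.36, 171×0.13 = 22.23, 171×0.10 = 17.1, 171×0.41 = 70.11.
χ² = (35−34.2)²/34.2 + (24−27.36)²/27.36 + (22−22.23)²/22.23 + (19−17.1)²/17.1 + (71−70.11)²/70.11
   = 0.0187 + 0.4126 + 0.0024 + 0.2111 + 0.0113
Sum = 0.656

0.656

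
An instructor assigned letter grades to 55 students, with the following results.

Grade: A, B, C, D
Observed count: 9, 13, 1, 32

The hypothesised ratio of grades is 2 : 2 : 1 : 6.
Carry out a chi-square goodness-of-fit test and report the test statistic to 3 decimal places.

4.333

Ratio total = 11. Expected counts: 55×2/11 = 10, 55×2/11 = 10, 55×1/11 = 5, 55×6/11 = 30.
cat         O        E   (O−E)²/E
A           9       10     0.1000
B          13       10     0.9000
C           1        5     3.2000
D          32       30     0.1333
Sum = 4.333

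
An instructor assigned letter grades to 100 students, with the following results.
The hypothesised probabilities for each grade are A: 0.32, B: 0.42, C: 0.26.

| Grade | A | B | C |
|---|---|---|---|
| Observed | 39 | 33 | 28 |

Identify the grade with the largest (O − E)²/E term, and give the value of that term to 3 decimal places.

B, 1.929

Expected counts E_i = n·p_i: 100×0.32 = 32, 100×0.42 = 42, 100×0.26 = 26.
A: (39 − 32)²/32 = 49/32 = 1.5313
B: (33 − 42)²/42 = 81/42 = 1.9286
C: (28 − 26)²/26 = 4/26 = 0.1538
The largest term is for B: 1.929.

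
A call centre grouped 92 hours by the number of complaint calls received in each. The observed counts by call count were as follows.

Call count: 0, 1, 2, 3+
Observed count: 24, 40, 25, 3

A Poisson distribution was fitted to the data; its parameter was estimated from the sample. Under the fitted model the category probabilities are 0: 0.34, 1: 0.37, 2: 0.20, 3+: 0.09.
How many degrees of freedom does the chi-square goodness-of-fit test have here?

2

There are k = 4 categories and 1 parameter estimated from the data, so df = 4 − 1 − 1 = 2.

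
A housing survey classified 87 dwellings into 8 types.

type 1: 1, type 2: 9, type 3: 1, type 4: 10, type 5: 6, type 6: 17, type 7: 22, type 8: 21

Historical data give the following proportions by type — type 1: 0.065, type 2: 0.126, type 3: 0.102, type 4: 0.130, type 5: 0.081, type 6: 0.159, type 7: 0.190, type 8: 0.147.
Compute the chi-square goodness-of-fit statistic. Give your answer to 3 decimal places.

Expected counts E_i = n·p_i: 87×0.065 = 5.655, 87×0.126 = 10.962, 87×0.102 = 8.874, 87×0.130 = 11.31, 87×0.081 = 7.047, 87×0.159 = 13.833, 87×0.190 = 16.53, 87×0.147 = 12.789.
type 1: (1 − 5.655)²/5.655 = 21.669025/5.655 = 3.8318
type 2: (9 − 10.962)²/10.962 = 3.849444/10.962 = 0.3512
type 3: (1 − 8.874)²/8.874 = 61.999876/8.874 = 6.9867
type 4: (10 − 11.31)²/11.31 = 1.7161/11.31 = 0.1517
type 5: (6 − 7.047)²/7.047 = 1.096209/7.047 = 0.1556
type 6: (17 − 13.833)²/13.833 = 10.029889/13.833 = 0.7251
type 7: (22 − 16.53)²/16.53 = 29.9209/16.53 = 1.8101
type 8: (21 − 12.789)²/12.789 = 67.420521/12.789 = 5.2718
Sum = 19.284

19.284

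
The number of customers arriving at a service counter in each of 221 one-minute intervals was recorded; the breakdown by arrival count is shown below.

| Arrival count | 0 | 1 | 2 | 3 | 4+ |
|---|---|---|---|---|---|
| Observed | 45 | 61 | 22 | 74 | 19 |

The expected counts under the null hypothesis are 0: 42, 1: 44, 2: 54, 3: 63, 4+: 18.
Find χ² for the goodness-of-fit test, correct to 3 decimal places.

27.722

χ² = (45−42)²/42 + (61−44)²/44 + (22−54)²/54 + (74−63)²/63 + (19−18)²/18
   = 0.2143 + 6.5682 + 18.9630 + 1.9206 + 0.0556
Sum = 27.722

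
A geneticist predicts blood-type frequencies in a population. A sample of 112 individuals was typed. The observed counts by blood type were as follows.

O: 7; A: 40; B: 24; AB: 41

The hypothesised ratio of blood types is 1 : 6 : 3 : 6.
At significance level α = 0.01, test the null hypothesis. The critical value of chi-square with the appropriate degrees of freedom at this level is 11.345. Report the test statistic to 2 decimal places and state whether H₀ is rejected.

Ratio total = 16. Expected counts: 112×1/16 = 7, 112×6/16 = 42, 112×3/16 = 21, 112×6/16 = 42.
O: (7 − 7)²/7 = 0/7 = 0.000
A: (40 − 42)²/42 = 4/42 = 0.095
B: (24 − 21)²/21 = 9/21 = 0.429
AB: (41 − 42)²/42 = 1/42 = 0.024
Sum = 0.55
df = 3. Since 0.55 < 11.345, we do not reject H₀.

0.55; do not reject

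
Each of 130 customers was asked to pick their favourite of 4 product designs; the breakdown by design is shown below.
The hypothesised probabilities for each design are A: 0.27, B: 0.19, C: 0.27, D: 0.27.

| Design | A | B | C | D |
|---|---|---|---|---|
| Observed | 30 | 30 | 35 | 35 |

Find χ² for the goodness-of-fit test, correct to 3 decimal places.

Expected counts E_i = n·p_i: 130×0.27 = 35.1, 130×0.19 = 24.7, 130×0.27 = 35.1, 130×0.27 = 35.1.
A: (30 − 35.1)²/35.1 = 26.01/35.1 = 0.7410
B: (30 − 24.7)²/24.7 = 28.09/24.7 = 1.1372
C: (35 − 35.1)²/35.1 = 0.01/35.1 = 0.0003
D: (35 − 35.1)²/35.1 = 0.01/35.1 = 0.0003
Sum = 1.879

1.879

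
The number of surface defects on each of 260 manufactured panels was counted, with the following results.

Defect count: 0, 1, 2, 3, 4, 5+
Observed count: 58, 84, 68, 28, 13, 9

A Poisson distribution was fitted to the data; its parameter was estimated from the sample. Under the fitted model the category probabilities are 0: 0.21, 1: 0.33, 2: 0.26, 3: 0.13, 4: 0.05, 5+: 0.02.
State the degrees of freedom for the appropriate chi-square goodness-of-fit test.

4

There are k = 6 categories and 1 parameter estimated from the data, so df = 6 − 1 − 1 = 4.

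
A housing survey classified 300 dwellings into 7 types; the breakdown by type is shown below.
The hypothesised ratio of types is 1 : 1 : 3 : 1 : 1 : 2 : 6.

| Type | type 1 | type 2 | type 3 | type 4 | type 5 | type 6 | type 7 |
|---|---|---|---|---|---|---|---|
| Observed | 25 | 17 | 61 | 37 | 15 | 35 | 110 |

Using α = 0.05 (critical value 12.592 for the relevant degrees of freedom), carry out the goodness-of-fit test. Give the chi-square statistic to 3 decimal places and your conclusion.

18.875; reject

Ratio total = 15. Expected counts: 300×1/15 = 20, 300×1/15 = 20, 300×3/15 = 60, 300×1/15 = 20, 300×1/15 = 20, 300×2/15 = 40, 300×6/15 = 120.
χ² = (25−20)²/20 + (17−20)²/20 + (61−60)²/60 + (37−20)²/20 + (15−20)²/20 + (35−40)²/40 + (110−120)²/120
   = 1.2500 + 0.4500 + 0.0167 + 14.4500 + 1.2500 + 0.6250 + 0.8333
Sum = 18.875
df = 6. Since 18.875 > 12.592, we reject H₀.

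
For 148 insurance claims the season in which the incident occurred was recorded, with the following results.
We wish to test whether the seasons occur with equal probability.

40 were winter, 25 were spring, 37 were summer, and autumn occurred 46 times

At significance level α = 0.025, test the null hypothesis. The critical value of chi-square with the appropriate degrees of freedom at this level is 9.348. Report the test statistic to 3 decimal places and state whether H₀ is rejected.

6.324; do not reject

Under H₀ each category has probability 1/4, so each expected count is 148/4 = 37.
cat         O        E   (O−E)²/E
winter     40       37     0.2432
spring     25       37     3.8919
summer     37       37     0.0000
autumn     46       37     2.1892
Sum = 6.324
df = 3. Since 6.324 < 9.348, we do not reject H₀.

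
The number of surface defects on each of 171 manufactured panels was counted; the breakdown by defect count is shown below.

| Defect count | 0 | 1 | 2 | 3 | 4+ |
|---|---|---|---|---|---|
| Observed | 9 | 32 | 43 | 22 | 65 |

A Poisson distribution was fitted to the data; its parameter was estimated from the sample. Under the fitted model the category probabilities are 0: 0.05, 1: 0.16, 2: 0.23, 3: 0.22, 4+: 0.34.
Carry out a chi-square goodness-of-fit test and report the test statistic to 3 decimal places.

8.448

Expected counts E_i = n·p_i: 171×0.05 = 8.55, 171×0.16 = 27.36, 171×0.23 = 39.33, 171×0.22 = 37.62, 171×0.34 = 58.14.
0: (9 − 8.55)²/8.55 = 0.2025/8.55 = 0.0237
1: (32 − 27.36)²/27.36 = 21.5296/27.36 = 0.7869
2: (43 − 39.33)²/39.33 = 13.4689/39.33 = 0.3425
3: (22 − 37.62)²/37.62 = 243.9844/37.62 = 6.4855
4+: (65 − 58.14)²/58.14 = 47.0596/58.14 = 0.8094
Sum = 8.448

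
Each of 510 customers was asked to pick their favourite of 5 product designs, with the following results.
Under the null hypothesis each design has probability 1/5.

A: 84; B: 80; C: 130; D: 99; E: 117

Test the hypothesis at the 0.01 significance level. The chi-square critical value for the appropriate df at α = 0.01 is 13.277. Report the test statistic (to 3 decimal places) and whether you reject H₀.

Under H₀ each category has probability 1/5, so each expected count is 510/5 = 102.
cat         O        E   (O−E)²/E
A          84      102     3.1765
B          80      102     4.7451
C         130      102     7.6863
D          99      102     0.0882
E         117      102     2.2059
Sum = 17.902
df = 4. Since 17.902 > 13.277, we reject H₀.

17.902; reject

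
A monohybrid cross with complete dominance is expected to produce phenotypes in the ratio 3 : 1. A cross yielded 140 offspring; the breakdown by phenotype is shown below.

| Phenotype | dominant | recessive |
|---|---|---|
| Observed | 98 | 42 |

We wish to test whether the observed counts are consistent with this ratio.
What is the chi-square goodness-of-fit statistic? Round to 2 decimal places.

1.87

Ratio total = 4. Expected counts: 140×3/4 = 105, 140×1/4 = 35.
dominant: (98 − 105)²/105 = 49/105 = 0.467
recessive: (42 − 35)²/35 = 49/35 = 1.400
Sum = 1.87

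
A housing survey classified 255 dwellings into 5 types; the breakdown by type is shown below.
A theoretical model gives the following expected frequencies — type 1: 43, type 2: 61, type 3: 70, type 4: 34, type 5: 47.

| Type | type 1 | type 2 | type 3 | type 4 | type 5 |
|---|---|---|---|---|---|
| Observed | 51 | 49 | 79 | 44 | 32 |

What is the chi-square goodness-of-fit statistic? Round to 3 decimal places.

χ² = (51−43)²/43 + (49−61)²/61 + (79−70)²/70 + (44−34)²/34 + (32−47)²/47
   = 1.4884 + 2.3607 + 1.1571 + 2.9412 + 4.7872
Sum = 12.735

12.735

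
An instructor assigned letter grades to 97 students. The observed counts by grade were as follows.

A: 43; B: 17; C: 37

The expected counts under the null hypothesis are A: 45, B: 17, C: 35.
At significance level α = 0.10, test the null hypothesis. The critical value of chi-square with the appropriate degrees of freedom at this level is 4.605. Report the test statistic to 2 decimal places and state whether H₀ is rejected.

0.20; do not reject

χ² = (43−45)²/45 + (17−17)²/17 + (37−35)²/35
   = 0.089 + 0.000 + 0.114
Sum = 0.20
df = 2. Since 0.20 < 4.605, we do not reject H₀.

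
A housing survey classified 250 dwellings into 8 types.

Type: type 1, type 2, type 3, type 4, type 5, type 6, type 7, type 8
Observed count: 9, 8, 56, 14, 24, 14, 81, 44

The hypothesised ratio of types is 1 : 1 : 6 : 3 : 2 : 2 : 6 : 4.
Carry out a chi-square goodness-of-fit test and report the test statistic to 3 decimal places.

Ratio total = 25. Expected counts: 250×1/25 = 10, 250×1/25 = 10, 250×6/25 = 60, 250×3/25 = 30, 250×2/25 = 20, 250×2/25 = 20, 250×6/25 = 60, 250×4/25 = 40.
type 1: (9 − 10)²/10 = 1/10 = 0.1000
type 2: (8 − 10)²/10 = 4/10 = 0.4000
type 3: (56 − 60)²/60 = 16/60 = 0.2667
type 4: (14 − 30)²/30 = 256/30 = 8.5333
type 5: (24 − 20)²/20 = 16/20 = 0.8000
type 6: (14 − 20)²/20 = 36/20 = 1.8000
type 7: (81 − 60)²/60 = 441/60 = 7.3500
type 8: (44 − 40)²/40 = 16/40 = 0.4000
Sum = 19.650

19.650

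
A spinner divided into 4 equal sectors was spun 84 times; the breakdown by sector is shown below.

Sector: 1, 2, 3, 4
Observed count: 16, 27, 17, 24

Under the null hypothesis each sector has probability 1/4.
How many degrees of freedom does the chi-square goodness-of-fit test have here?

3

There are k = 4 categories and no parameters were estimated from the data, so df = 4 − 1 = 3.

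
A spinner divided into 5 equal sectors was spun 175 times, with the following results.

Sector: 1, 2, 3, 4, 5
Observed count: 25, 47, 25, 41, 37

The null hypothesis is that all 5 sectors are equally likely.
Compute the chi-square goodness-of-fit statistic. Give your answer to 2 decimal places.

Expected count for each of the 5 categories: 175/5 = 35.
χ² = (25−35)²/35 + (47−35)²/35 + (25−35)²/35 + (41−35)²/35 + (37−35)²/35
   = 2.857 + 4.114 + 2.857 + 1.029 + 0.114
Sum = 10.97

10.97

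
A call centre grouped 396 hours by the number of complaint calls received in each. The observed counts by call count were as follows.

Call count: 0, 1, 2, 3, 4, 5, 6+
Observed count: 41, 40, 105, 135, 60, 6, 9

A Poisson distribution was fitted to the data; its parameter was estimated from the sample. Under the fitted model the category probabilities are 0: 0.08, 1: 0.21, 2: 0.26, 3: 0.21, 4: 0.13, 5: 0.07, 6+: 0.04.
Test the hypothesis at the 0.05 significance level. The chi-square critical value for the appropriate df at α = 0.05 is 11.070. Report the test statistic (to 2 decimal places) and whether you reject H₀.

78.88; reject

Expected counts E_i = n·p_i: 396×0.08 = 31.68, 396×0.21 = 83.16, 396×0.26 = 102.96, 396×0.21 = 83.16, 396×0.13 = 51.48, 396×0.07 = 27.72, 396×0.04 = 15.84.
0: (41 − 31.68)²/31.68 = 86.8624/31.68 = 2.742
1: (40 − 83.16)²/83.16 = 1862.7856/83.16 = 22.400
2: (105 − 102.96)²/102.96 = 4.1616/102.96 = 0.040
3: (135 − 83.16)²/83.16 = 2687.3856/83.16 = 32.316
4: (60 − 51.48)²/51.48 = 72.5904/51.48 = 1.410
5: (6 − 27.72)²/27.72 = 471.7584/27.72 = 17.019
6+: (9 − 15.84)²/15.84 = 46.7856/15.84 = 2.954
Sum = 78.88
df = 5. Since 78.88 > 11.070, we reject H₀.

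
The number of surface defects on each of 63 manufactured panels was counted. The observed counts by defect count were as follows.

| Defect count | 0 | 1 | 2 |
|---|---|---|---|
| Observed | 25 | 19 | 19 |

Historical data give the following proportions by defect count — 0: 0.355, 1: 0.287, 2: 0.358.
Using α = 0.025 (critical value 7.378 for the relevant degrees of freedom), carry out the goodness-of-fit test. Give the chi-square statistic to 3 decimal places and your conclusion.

Expected counts E_i = n·p_i: 63×0.355 = 22.365, 63×0.287 = 18.081, 63×0.358 = 22.554.
cat         O        E   (O−E)²/E
0          25   22.365     0.3105
1          19   18.081     0.0467
2          19   22.554     0.5600
Sum = 0.917
df = 2. Since 0.917 < 7.378, we do not reject H₀.

0.917; do not reject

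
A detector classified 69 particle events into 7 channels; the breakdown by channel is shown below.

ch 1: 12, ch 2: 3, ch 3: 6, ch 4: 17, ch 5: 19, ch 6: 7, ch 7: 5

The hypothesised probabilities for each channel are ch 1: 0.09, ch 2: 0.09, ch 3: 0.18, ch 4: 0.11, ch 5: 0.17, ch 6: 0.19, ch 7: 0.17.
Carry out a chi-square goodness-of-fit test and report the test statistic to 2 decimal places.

Expected counts E_i = n·p_i: 69×0.09 = 6.21, 69×0.09 = 6.21, 69×0.18 = 12.42, 69×0.11 = 7.59, 69×0.17 = 11.73, 69×0.19 = 13.11, 69×0.17 = 11.73.
ch 1: (12 − 6.21)²/6.21 = 33.5241/6.21 = 5.398
ch 2: (3 − 6.21)²/6.21 = 10.3041/6.21 = 1.659
ch 3: (6 − 12.42)²/12.42 = 41.2164/12.42 = 3.319
ch 4: (17 − 7.59)²/7.59 = 88.5481/7.59 = 11.666
ch 5: (19 − 11.73)²/11.73 = 52.8529/11.73 = 4.506
ch 6: (7 − 13.11)²/13.11 = 37.3321/13.11 = 2.848
ch 7: (5 − 11.73)²/11.73 = 45.2929/11.73 = 3.861
Sum = 33.26

33.26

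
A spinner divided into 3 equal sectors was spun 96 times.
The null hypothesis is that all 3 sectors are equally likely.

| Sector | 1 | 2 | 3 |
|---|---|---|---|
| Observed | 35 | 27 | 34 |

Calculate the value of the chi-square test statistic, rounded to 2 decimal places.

1.19

Under H₀ each category has probability 1/3, so each expected count is 96/3 = 32.
1: (35 − 32)²/32 = 9/32 = 0.281
2: (27 − 32)²/32 = 25/32 = 0.781
3: (34 − 32)²/32 = 4/32 = 0.125
Sum = 1.19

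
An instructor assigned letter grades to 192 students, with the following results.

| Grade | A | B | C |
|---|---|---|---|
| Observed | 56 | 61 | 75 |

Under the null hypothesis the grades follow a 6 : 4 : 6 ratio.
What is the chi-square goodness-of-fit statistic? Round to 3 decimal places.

7.201

Ratio total = 16. Expected counts: 192×6/16 = 72, 192×4/16 = 48, 192×6/16 = 72.
A: (56 − 72)²/72 = 256/72 = 3.5556
B: (61 − 48)²/48 = 169/48 = 3.5208
C: (75 − 72)²/72 = 9/72 = 0.1250
Sum = 7.201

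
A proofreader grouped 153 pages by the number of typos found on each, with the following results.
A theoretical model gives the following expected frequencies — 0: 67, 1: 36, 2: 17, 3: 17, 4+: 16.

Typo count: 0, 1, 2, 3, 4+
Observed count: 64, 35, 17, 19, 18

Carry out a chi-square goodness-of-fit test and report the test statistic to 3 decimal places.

0.647

0: (64 − 67)²/67 = 9/67 = 0.1343
1: (35 − 36)²/36 = 1/36 = 0.0278
2: (17 − 17)²/17 = 0/17 = 0.0000
3: (19 − 17)²/17 = 4/17 = 0.2353
4+: (18 − 16)²/16 = 4/16 = 0.2500
Sum = 0.647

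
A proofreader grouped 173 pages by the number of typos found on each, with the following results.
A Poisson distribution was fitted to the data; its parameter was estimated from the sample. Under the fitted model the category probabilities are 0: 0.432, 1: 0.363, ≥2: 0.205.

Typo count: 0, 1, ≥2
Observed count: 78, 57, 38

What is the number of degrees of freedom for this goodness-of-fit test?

1

There are k = 3 categories and 1 parameter estimated from the data, so df = 3 − 1 − 1 = 1.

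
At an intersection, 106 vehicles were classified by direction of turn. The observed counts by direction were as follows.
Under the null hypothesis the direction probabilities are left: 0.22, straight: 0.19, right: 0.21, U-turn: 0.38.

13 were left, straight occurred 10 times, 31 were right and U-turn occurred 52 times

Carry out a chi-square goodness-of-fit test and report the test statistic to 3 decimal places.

Expected counts E_i = n·p_i: 106×0.22 = 23.32, 106×0.19 = 20.14, 106×0.21 = 22.26, 106×0.38 = 40.28.
χ² = (13−23.32)²/23.32 + (10−20.14)²/20.14 + (31−22.26)²/22.26 + (52−40.28)²/40.28
   = 4.5670 + 5.1052 + 3.4316 + 3.4101
Sum = 16.514

16.514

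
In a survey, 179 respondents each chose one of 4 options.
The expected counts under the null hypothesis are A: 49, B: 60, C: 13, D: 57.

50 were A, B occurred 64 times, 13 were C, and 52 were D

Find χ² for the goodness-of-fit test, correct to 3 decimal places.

0.726

χ² = (50−49)²/49 + (64−60)²/60 + (13−13)²/13 + (52−57)²/57
   = 0.0204 + 0.2667 + 0.0000 + 0.4386
Sum = 0.726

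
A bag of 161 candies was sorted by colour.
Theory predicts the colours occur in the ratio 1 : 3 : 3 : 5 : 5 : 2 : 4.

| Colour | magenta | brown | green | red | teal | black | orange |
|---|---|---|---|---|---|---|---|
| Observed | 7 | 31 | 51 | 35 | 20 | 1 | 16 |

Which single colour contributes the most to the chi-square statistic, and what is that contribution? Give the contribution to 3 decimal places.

Ratio total = 23. Expected counts: 161×1/23 = 7, 161×3/23 = 21, 161×3/23 = 21, 161×5/23 = 35, 161×5/23 = 35, 161×2/23 = 14, 161×4/23 = 28.
χ² = (7−7)²/7 + (31−21)²/21 + (51−21)²/21 + (35−35)²/35 + (20−35)²/35 + (1−14)²/14 + (16−28)²/28
   = 0.0000 + 4.7619 + 42.8571 + 0.0000 + 6.4286 + 12.0714 + 5.1429
The largest term is for green: 42.857.

green, 42.857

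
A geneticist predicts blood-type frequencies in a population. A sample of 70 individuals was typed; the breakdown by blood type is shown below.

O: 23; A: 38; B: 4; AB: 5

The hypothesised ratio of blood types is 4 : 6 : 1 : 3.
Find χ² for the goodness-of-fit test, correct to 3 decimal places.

9.450

Ratio total = 14. Expected counts: 70×4/14 = 20, 70×6/14 = 30, 70×1/14 = 5, 70×3/14 = 15.
χ² = (23−20)²/20 + (38−30)²/30 + (4−5)²/5 + (5−15)²/15
   = 0.4500 + 2.1333 + 0.2000 + 6.6667
Sum = 9.450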